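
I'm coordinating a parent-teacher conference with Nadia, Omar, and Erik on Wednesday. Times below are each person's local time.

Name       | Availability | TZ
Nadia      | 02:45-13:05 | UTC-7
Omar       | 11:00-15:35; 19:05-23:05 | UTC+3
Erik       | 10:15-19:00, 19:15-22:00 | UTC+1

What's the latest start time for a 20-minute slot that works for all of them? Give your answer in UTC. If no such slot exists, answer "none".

19:45

Nadia in UTC: 09:45-20:05 (add 7h to convert from UTC-7).
Omar in UTC: 08:00-12:35, 16:05-20:05 (subtract 3h to convert from UTC+3).
Erik in UTC: 09:15-18:00, 18:15-21:00 (subtract 1h to convert from UTC+1).
Nadia ∩ Omar: 09:45-12:35, 16:05-20:05.
Nadia ∩ Omar ∩ Erik: 09:45-12:35, 16:05-18:00, 18:15-20:05.
The last common window of at least 20 minutes is 18:15-20:05; a 20-minute meeting can start as late as 19:45 and still end by 20:05.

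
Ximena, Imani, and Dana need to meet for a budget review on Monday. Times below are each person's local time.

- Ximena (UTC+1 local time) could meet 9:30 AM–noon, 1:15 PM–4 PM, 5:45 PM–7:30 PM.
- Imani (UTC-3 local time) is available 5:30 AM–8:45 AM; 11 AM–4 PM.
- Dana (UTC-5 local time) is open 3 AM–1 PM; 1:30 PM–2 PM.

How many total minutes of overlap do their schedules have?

285

Ximena in UTC: 08:30-11:00, 12:15-15:00, 16:45-18:30 (subtract 1h to convert from UTC+1).
Imani in UTC: 08:30-11:45, 14:00-19:00 (add 3h to convert from UTC-3).
Dana in UTC: 08:00-18:00, 18:30-19:00 (add 5h to convert from UTC-5).
Ximena ∩ Imani: 08:30-11:00, 14:00-15:00, 16:45-18:30.
Ximena ∩ Imani ∩ Dana: 08:30-11:00, 14:00-15:00, 16:45-18:00.
So the common availability across everyone is 08:30-11:00, 14:00-15:00, 16:45-18:00.
Summing the common windows: 150 + 60 + 75 = 285 minutes.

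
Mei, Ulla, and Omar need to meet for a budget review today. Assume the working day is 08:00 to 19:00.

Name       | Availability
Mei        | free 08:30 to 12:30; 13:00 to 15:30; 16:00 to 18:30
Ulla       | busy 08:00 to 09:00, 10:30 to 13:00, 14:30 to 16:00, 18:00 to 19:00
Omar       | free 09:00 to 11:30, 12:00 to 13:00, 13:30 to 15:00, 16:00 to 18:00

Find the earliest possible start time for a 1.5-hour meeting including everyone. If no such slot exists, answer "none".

09:00

Mei free: 08:30-12:30, 13:00-15:30, 16:00-18:30.
Ulla free: 09:00-10:30, 13:00-14:30, 16:00-18:00 (invert busy blocks within the working day).
Omar free: 09:00-11:30, 12:00-13:00, 13:30-15:00, 16:00-18:00.
Mei ∩ Ulla: 09:00-10:30, 13:00-14:30, 16:00-18:00.
Mei ∩ Ulla ∩ Omar: 09:00-10:30, 13:30-14:30, 16:00-18:00.
The first common window of at least 90 minutes is 09:00-10:30, so the earliest start is 09:00.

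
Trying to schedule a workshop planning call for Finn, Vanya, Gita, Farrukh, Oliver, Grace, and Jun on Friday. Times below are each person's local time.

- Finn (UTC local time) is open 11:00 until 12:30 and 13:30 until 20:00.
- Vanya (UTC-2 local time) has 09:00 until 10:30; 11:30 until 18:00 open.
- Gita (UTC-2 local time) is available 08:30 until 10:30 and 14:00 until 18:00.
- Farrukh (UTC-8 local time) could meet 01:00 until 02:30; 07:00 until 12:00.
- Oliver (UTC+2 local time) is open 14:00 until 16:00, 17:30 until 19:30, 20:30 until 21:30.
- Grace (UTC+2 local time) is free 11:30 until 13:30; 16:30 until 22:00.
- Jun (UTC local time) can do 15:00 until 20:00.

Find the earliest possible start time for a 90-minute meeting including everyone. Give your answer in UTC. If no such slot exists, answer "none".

Finn in UTC: 11:00-12:30, 13:30-20:00.
Vanya in UTC: 11:00-12:30, 13:30-20:00 (add 2h to convert from UTC-2).
Gita in UTC: 10:30-12:30, 16:00-20:00 (add 2h to convert from UTC-2).
Farrukh in UTC: 09:00-10:30, 15:00-20:00 (add 8h to convert from UTC-8).
Oliver in UTC: 12:00-14:00, 15:30-17:30, 18:30-19:30 (subtract 2h to convert from UTC+2).
Grace in UTC: 09:30-11:30, 14:30-20:00 (subtract 2h to convert from UTC+2).
Jun in UTC: 15:00-20:00.
Finn ∩ Vanya: 11:00-12:30, 13:30-20:00.
Finn ∩ Vanya ∩ Gita: 11:00-12:30, 16:00-20:00.
Finn ∩ Vanya ∩ Gita ∩ Farrukh: 16:00-20:00.
Finn ∩ Vanya ∩ Gita ∩ Farrukh ∩ Oliver: 16:00-17:30, 18:30-19:30.
Finn ∩ Vanya ∩ Gita ∩ Farrukh ∩ Oliver ∩ Grace: 16:00-17:30, 18:30-19:30.
Finn ∩ Vanya ∩ Gita ∩ Farrukh ∩ Oliver ∩ Grace ∩ Jun: 16:00-17:30, 18:30-19:30.
The first common window of at least 90 minutes is 16:00-17:30, so the earliest start is 16:00.

16:00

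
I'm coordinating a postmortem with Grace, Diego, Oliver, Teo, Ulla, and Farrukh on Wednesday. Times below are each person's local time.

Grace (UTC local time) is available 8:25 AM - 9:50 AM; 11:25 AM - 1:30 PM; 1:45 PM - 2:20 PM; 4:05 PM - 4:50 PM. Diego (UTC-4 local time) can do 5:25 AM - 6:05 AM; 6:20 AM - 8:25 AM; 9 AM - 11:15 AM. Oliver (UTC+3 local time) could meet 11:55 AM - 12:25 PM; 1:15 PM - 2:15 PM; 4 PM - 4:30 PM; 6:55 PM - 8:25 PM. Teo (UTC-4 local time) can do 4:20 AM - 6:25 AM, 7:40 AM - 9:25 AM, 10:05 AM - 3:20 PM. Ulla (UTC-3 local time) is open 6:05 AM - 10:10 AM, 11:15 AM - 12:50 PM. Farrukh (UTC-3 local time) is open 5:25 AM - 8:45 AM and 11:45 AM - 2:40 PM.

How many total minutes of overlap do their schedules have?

Grace in UTC: 08:25-09:50, 11:25-13:30, 13:45-14:20, 16:05-16:50.
Diego in UTC: 09:25-10:05, 10:20-12:25, 13:00-15:15 (add 4h to convert from UTC-4).
Oliver in UTC: 08:55-09:25, 10:15-11:15, 13:00-13:30, 15:55-17:25 (subtract 3h to convert from UTC+3).
Teo in UTC: 08:20-10:25, 11:40-13:25, 14:05-19:20 (add 4h to convert from UTC-4).
Ulla in UTC: 09:05-13:10, 14:15-15:50 (add 3h to convert from UTC-3).
Farrukh in UTC: 08:25-11:45, 14:45-17:40 (add 3h to convert from UTC-3).
Grace ∩ Diego: 09:25-09:50, 11:25-12:25, 13:00-13:30, 13:45-14:20.
Grace ∩ Diego ∩ Oliver: 13:00-13:30.
Grace ∩ Diego ∩ Oliver ∩ Teo: 13:00-13:25.
Grace ∩ Diego ∩ Oliver ∩ Teo ∩ Ulla: 13:00-13:10.
Grace ∩ Diego ∩ Oliver ∩ Teo ∩ Ulla ∩ Farrukh: ∅.
There is no time when everyone is free.
There is no common window, so the total is 0 minutes.

0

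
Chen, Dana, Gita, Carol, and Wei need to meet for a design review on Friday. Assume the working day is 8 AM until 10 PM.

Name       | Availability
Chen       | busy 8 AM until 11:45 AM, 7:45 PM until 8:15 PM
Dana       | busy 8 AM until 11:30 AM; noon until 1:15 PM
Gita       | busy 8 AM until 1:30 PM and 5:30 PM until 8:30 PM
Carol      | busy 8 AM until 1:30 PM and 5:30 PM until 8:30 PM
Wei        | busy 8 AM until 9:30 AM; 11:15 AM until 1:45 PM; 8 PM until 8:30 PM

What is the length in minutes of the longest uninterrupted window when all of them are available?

Chen free: 11:45-19:45, 20:15-22:00 (invert busy blocks within the working day).
Dana free: 11:30-12:00, 13:15-22:00 (invert busy blocks within the working day).
Gita free: 13:30-17:30, 20:30-22:00 (invert busy blocks within the working day).
Carol free: 13:30-17:30, 20:30-22:00 (invert busy blocks within the working day).
Wei free: 09:30-11:15, 13:45-20:00, 20:30-22:00 (invert busy blocks within the working day).
Chen ∩ Dana: 11:45-12:00, 13:15-19:45, 20:15-22:00.
Chen ∩ Dana ∩ Gita: 13:30-17:30, 20:30-22:00.
Chen ∩ Dana ∩ Gita ∩ Carol: 13:30-17:30, 20:30-22:00.
Chen ∩ Dana ∩ Gita ∩ Carol ∩ Wei: 13:45-17:30, 20:30-22:00.
The longest is 13:45-17:30 at 225 minutes.

225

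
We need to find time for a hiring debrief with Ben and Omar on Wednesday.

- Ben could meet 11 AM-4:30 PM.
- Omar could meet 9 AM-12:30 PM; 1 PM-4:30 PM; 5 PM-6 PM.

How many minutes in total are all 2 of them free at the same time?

Ben ∩ Omar: 11:00-12:30, 13:00-16:30.
Summing the common windows: 90 + 210 = 300 minutes.

300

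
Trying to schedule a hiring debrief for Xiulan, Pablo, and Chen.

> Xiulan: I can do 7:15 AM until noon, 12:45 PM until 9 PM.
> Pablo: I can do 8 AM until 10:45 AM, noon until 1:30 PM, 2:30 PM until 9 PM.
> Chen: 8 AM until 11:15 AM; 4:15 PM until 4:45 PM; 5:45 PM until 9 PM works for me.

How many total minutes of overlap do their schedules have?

Xiulan ∩ Pablo: 08:00-10:45, 12:45-13:30, 14:30-21:00.
Xiulan ∩ Pablo ∩ Chen: 08:00-10:45, 16:15-16:45, 17:45-21:00.
Summing the common windows: 165 + 30 + 195 = 390 minutes.

390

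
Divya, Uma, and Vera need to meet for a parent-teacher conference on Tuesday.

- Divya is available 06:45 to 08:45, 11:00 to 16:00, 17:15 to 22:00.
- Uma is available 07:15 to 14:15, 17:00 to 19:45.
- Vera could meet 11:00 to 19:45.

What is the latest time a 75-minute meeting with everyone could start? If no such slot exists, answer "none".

18:30

Divya ∩ Uma: 07:15-08:45, 11:00-14:15, 17:15-19:45.
Divya ∩ Uma ∩ Vera: 11:00-14:15, 17:15-19:45.
The last common window of at least 75 minutes is 17:15-19:45; a 75-minute meeting can start as late as 18:30 and still end by 19:45.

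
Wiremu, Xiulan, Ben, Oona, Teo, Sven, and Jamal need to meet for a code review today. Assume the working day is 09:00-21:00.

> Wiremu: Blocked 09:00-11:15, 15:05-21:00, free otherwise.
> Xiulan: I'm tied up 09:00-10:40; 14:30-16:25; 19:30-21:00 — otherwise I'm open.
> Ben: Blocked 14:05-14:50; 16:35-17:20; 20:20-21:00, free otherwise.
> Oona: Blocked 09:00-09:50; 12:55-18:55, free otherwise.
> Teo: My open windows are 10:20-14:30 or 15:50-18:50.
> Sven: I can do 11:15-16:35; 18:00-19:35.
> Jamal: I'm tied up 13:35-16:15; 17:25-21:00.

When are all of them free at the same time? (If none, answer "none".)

11:15-12:55

Wiremu free: 11:15-15:05 (invert busy blocks within the working day).
Xiulan free: 10:40-14:30, 16:25-19:30 (invert busy blocks within the working day).
Ben free: 09:00-14:05, 14:50-16:35, 17:20-20:20 (invert busy blocks within the working day).
Oona free: 09:50-12:55, 18:55-21:00 (invert busy blocks within the working day).
Teo free: 10:20-14:30, 15:50-18:50.
Sven free: 11:15-16:35, 18:00-19:35.
Jamal free: 09:00-13:35, 16:15-17:25 (invert busy blocks within the working day).
Wiremu ∩ Xiulan: 11:15-14:30.
Wiremu ∩ Xiulan ∩ Ben: 11:15-14:05.
Wiremu ∩ Xiulan ∩ Ben ∩ Oona: 11:15-12:55.
Wiremu ∩ Xiulan ∩ Ben ∩ Oona ∩ Teo: 11:15-12:55.
Wiremu ∩ Xiulan ∩ Ben ∩ Oona ∩ Teo ∩ Sven: 11:15-12:55.
Wiremu ∩ Xiulan ∩ Ben ∩ Oona ∩ Teo ∩ Sven ∩ Jamal: 11:15-12:55.
So the common availability across everyone is 11:15-12:55.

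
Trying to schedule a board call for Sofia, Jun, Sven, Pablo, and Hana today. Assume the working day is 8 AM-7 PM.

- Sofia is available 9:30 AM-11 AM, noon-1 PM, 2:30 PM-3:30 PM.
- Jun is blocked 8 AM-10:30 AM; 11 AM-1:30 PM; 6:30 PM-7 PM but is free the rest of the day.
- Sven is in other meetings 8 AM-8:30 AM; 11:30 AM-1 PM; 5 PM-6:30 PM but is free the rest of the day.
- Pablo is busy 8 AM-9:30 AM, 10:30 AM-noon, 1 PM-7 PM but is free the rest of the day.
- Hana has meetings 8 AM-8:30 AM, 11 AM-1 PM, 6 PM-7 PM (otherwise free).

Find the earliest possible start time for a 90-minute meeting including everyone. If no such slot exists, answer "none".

Sofia free: 09:30-11:00, 12:00-13:00, 14:30-15:30.
Jun free: 10:30-11:00, 13:30-18:30 (invert busy blocks within the working day).
Sven free: 08:30-11:30, 13:00-17:00, 18:30-19:00 (invert busy blocks within the working day).
Pablo free: 09:30-10:30, 12:00-13:00 (invert busy blocks within the working day).
Hana free: 08:30-11:00, 13:00-18:00 (invert busy blocks within the working day).
Sofia ∩ Jun: 10:30-11:00, 14:30-15:30.
Sofia ∩ Jun ∩ Sven: 10:30-11:00, 14:30-15:30.
Sofia ∩ Jun ∩ Sven ∩ Pablo: ∅.
Sofia ∩ Jun ∩ Sven ∩ Pablo ∩ Hana: ∅.
There is no time when everyone is free.
No common window is at least 90 minutes long.

none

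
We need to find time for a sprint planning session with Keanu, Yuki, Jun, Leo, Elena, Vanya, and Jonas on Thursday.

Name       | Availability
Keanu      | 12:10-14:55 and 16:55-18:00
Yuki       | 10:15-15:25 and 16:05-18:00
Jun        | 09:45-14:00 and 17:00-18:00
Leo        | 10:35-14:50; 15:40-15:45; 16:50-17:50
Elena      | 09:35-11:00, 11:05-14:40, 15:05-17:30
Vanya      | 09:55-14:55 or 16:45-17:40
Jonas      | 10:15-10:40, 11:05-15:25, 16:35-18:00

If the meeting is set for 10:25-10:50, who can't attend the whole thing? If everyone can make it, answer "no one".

Jonas, Keanu, Leo

Keanu: not fully free for 10:25-10:50. Yuki: free for 10:25-10:50. Jun: free for 10:25-10:50. Leo: not fully free for 10:25-10:50. Elena: free for 10:25-10:50. Vanya: free for 10:25-10:50. Jonas: not fully free for 10:25-10:50.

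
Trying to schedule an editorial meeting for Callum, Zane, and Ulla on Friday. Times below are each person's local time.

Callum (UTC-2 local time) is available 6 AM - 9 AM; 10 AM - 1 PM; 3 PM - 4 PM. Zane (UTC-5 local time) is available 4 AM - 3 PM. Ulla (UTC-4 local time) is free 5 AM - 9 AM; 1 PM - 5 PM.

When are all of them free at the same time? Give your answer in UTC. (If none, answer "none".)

Callum in UTC: 08:00-11:00, 12:00-15:00, 17:00-18:00 (add 2h to convert from UTC-2).
Zane in UTC: 09:00-20:00 (add 5h to convert from UTC-5).
Ulla in UTC: 09:00-13:00, 17:00-21:00 (add 4h to convert from UTC-4).
Callum ∩ Zane: 09:00-11:00, 12:00-15:00, 17:00-18:00.
Callum ∩ Zane ∩ Ulla: 09:00-11:00, 12:00-13:00, 17:00-18:00.
So the common availability across everyone is 09:00-11:00, 12:00-13:00, 17:00-18:00.

09:00-11:00, 12:00-13:00, 17:00-18:00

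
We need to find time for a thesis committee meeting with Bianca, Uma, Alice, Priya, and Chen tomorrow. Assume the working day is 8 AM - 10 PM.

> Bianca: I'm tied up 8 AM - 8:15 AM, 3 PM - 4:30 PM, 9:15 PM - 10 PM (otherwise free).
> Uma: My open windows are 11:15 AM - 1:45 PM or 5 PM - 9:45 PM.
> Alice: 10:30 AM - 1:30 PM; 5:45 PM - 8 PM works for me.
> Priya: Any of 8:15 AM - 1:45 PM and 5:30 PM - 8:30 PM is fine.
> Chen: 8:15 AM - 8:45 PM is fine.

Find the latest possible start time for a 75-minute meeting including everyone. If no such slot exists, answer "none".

18:45

Bianca free: 08:15-15:00, 16:30-21:15 (invert busy blocks within the working day).
Uma free: 11:15-13:45, 17:00-21:45.
Alice free: 10:30-13:30, 17:45-20:00.
Priya free: 08:15-13:45, 17:30-20:30.
Chen free: 08:15-20:45.
Bianca ∩ Uma: 11:15-13:45, 17:00-21:15.
Bianca ∩ Uma ∩ Alice: 11:15-13:30, 17:45-20:00.
Bianca ∩ Uma ∩ Alice ∩ Priya: 11:15-13:30, 17:45-20:00.
Bianca ∩ Uma ∩ Alice ∩ Priya ∩ Chen: 11:15-13:30, 17:45-20:00.
The last common window of at least 75 minutes is 17:45-20:00; a 75-minute meeting can start as late as 18:45 and still end by 20:00.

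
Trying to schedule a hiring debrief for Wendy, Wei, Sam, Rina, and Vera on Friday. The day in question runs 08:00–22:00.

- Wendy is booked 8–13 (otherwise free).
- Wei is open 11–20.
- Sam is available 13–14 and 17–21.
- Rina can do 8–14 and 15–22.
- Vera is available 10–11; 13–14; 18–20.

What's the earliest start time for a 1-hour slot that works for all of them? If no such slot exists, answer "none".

Wendy free: 13:00-22:00 (invert busy blocks within the working day).
Wei free: 11:00-20:00.
Sam free: 13:00-14:00, 17:00-21:00.
Rina free: 08:00-14:00, 15:00-22:00.
Vera free: 10:00-11:00, 13:00-14:00, 18:00-20:00.
Wendy ∩ Wei: 13:00-20:00.
Wendy ∩ Wei ∩ Sam: 13:00-14:00, 17:00-20:00.
Wendy ∩ Wei ∩ Sam ∩ Rina: 13:00-14:00, 17:00-20:00.
Wendy ∩ Wei ∩ Sam ∩ Rina ∩ Vera: 13:00-14:00, 18:00-20:00.
The first common window of at least 60 minutes is 13:00-14:00, so the earliest start is 13:00.

13:00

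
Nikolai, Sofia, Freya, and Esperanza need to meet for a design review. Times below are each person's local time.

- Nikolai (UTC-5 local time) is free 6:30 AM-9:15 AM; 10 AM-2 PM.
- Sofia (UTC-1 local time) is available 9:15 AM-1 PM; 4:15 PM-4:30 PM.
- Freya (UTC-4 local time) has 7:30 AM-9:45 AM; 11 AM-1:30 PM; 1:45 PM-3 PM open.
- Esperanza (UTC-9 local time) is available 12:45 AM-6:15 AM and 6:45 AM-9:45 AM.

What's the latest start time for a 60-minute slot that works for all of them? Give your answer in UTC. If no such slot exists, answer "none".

Nikolai in UTC: 11:30-14:15, 15:00-19:00 (add 5h to convert from UTC-5).
Sofia in UTC: 10:15-14:00, 17:15-17:30 (add 1h to convert from UTC-1).
Freya in UTC: 11:30-13:45, 15:00-17:30, 17:45-19:00 (add 4h to convert from UTC-4).
Esperanza in UTC: 09:45-15:15, 15:45-18:45 (add 9h to convert from UTC-9).
Nikolai ∩ Sofia: 11:30-14:00, 17:15-17:30.
Nikolai ∩ Sofia ∩ Freya: 11:30-13:45, 17:15-17:30.
Nikolai ∩ Sofia ∩ Freya ∩ Esperanza: 11:30-13:45, 17:15-17:30.
The last common window of at least 60 minutes is 11:30-13:45; a 60-minute meeting can start as late as 12:45 and still end by 13:45.

12:45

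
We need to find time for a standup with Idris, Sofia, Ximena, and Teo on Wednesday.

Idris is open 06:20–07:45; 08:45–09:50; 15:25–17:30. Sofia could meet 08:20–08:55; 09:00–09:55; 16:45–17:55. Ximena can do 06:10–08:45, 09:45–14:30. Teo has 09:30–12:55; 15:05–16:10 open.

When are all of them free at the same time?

Idris ∩ Sofia: 08:45-08:55, 09:00-09:50, 16:45-17:30.
Idris ∩ Sofia ∩ Ximena: 09:45-09:50.
Idris ∩ Sofia ∩ Ximena ∩ Teo: 09:45-09:50.

09:45-09:50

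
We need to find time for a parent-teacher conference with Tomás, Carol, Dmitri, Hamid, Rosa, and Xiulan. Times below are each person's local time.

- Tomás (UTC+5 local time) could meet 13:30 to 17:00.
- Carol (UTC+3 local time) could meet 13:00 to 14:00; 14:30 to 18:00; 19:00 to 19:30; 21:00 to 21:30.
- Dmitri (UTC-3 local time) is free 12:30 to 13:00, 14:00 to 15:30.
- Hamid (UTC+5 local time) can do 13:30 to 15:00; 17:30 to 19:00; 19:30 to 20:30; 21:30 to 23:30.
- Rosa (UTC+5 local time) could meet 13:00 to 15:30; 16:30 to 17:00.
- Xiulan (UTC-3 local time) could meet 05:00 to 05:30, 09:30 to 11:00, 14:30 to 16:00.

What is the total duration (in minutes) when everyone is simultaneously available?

Tomás in UTC: 08:30-12:00 (subtract 5h to convert from UTC+5).
Carol in UTC: 10:00-11:00, 11:30-15:00, 16:00-16:30, 18:00-18:30 (subtract 3h to convert from UTC+3).
Dmitri in UTC: 15:30-16:00, 17:00-18:30 (add 3h to convert from UTC-3).
Hamid in UTC: 08:30-10:00, 12:30-14:00, 14:30-15:30, 16:30-18:30 (subtract 5h to convert from UTC+5).
Rosa in UTC: 08:00-10:30, 11:30-12:00 (subtract 5h to convert from UTC+5).
Xiulan in UTC: 08:00-08:30, 12:30-14:00, 17:30-19:00 (add 3h to convert from UTC-3).
Tomás ∩ Carol: 10:00-11:00, 11:30-12:00.
Tomás ∩ Carol ∩ Dmitri: ∅.
Tomás ∩ Carol ∩ Dmitri ∩ Hamid: ∅.
Tomás ∩ Carol ∩ Dmitri ∩ Hamid ∩ Rosa: ∅.
Tomás ∩ Carol ∩ Dmitri ∩ Hamid ∩ Rosa ∩ Xiulan: ∅.
There is no time when everyone is free.
There is no common window, so the total is 0 minutes.

0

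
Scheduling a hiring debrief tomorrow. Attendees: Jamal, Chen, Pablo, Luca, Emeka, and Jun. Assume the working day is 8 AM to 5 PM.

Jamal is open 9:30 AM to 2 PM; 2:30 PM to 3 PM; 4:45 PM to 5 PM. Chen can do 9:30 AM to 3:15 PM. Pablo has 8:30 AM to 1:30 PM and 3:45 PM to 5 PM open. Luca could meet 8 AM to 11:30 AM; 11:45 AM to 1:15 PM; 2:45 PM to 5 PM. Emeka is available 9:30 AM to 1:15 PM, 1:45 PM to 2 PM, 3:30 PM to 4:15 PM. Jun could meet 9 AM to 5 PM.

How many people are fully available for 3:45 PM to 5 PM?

Pablo, Luca, and Jun can make the full 15:45-17:00 slot — that's 3.

3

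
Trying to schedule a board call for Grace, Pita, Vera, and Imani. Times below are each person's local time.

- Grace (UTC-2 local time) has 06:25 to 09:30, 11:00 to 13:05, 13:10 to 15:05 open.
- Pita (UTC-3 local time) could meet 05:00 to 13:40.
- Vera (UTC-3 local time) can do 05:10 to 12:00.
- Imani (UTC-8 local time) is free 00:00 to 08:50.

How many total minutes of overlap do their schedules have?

Grace in UTC: 08:25-11:30, 13:00-15:05, 15:10-17:05 (add 2h to convert from UTC-2).
Pita in UTC: 08:00-16:40 (add 3h to convert from UTC-3).
Vera in UTC: 08:10-15:00 (add 3h to convert from UTC-3).
Imani in UTC: 08:00-16:50 (add 8h to convert from UTC-8).
Grace ∩ Pita: 08:25-11:30, 13:00-15:05, 15:10-16:40.
Grace ∩ Pita ∩ Vera: 08:25-11:30, 13:00-15:00.
Grace ∩ Pita ∩ Vera ∩ Imani: 08:25-11:30, 13:00-15:00.
Summing the common windows: 185 + 120 = 305 minutes.

305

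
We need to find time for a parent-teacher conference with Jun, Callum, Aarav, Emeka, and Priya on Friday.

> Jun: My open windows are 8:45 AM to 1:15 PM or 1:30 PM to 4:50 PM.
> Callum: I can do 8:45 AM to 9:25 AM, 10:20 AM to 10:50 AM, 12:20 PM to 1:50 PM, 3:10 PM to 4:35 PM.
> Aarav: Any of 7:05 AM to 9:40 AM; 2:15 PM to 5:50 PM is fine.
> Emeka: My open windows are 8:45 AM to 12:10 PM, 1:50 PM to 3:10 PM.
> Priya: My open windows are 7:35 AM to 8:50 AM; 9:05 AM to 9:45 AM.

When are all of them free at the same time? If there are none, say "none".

Jun ∩ Callum: 08:45-09:25, 10:20-10:50, 12:20-13:15, 13:30-13:50, 15:10-16:35.
Jun ∩ Callum ∩ Aarav: 08:45-09:25, 15:10-16:35.
Jun ∩ Callum ∩ Aarav ∩ Emeka: 08:45-09:25.
Jun ∩ Callum ∩ Aarav ∩ Emeka ∩ Priya: 08:45-08:50, 09:05-09:25.
So the common availability across everyone is 08:45-08:50, 09:05-09:25.

08:45-08:50, 09:05-09:25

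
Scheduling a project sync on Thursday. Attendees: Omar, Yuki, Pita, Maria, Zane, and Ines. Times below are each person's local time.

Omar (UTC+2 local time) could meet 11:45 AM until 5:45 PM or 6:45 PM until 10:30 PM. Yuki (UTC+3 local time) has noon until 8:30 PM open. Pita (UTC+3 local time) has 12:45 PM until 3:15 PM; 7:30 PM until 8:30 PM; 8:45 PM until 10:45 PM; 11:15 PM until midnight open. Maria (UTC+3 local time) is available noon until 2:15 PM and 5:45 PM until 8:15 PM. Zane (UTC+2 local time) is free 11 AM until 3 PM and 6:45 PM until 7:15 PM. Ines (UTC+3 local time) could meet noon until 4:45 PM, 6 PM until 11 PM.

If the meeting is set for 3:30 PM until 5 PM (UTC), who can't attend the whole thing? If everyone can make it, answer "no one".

Omar, Pita, Zane

Omar in UTC: 09:45-15:45, 16:45-20:30 (subtract 2h to convert from UTC+2).
Yuki in UTC: 09:00-17:30 (subtract 3h to convert from UTC+3).
Pita in UTC: 09:45-12:15, 16:30-17:30, 17:45-19:45, 20:15-21:00 (subtract 3h to convert from UTC+3).
Maria in UTC: 09:00-11:15, 14:45-17:15 (subtract 3h to convert from UTC+3).
Zane in UTC: 09:00-13:00, 16:45-17:15 (subtract 2h to convert from UTC+2).
Ines in UTC: 09:00-13:45, 15:00-20:00 (subtract 3h to convert from UTC+3).
Omar: not fully free for 15:30-17:00. Yuki: free for 15:30-17:00. Pita: not fully free for 15:30-17:00. Maria: free for 15:30-17:00. Zane: not fully free for 15:30-17:00. Ines: free for 15:30-17:00.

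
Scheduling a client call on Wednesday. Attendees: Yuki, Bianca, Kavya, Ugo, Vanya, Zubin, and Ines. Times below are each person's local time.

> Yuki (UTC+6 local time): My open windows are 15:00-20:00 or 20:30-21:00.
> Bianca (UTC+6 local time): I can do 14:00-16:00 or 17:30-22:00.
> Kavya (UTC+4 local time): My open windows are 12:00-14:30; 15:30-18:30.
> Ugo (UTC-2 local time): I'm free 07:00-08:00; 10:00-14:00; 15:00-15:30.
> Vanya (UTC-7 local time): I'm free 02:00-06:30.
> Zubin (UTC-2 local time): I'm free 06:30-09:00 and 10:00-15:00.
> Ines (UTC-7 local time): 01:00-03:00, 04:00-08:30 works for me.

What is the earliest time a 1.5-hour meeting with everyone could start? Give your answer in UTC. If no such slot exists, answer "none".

12:00

Yuki in UTC: 09:00-14:00, 14:30-15:00 (subtract 6h to convert from UTC+6).
Bianca in UTC: 08:00-10:00, 11:30-16:00 (subtract 6h to convert from UTC+6).
Kavya in UTC: 08:00-10:30, 11:30-14:30 (subtract 4h to convert from UTC+4).
Ugo in UTC: 09:00-10:00, 12:00-16:00, 17:00-17:30 (add 2h to convert from UTC-2).
Vanya in UTC: 09:00-13:30 (add 7h to convert from UTC-7).
Zubin in UTC: 08:30-11:00, 12:00-17:00 (add 2h to convert from UTC-2).
Ines in UTC: 08:00-10:00, 11:00-15:30 (add 7h to convert from UTC-7).
Yuki ∩ Bianca: 09:00-10:00, 11:30-14:00, 14:30-15:00.
Yuki ∩ Bianca ∩ Kavya: 09:00-10:00, 11:30-14:00.
Yuki ∩ Bianca ∩ Kavya ∩ Ugo: 09:00-10:00, 12:00-14:00.
Yuki ∩ Bianca ∩ Kavya ∩ Ugo ∩ Vanya: 09:00-10:00, 12:00-13:30.
Yuki ∩ Bianca ∩ Kavya ∩ Ugo ∩ Vanya ∩ Zubin: 09:00-10:00, 12:00-13:30.
Yuki ∩ Bianca ∩ Kavya ∩ Ugo ∩ Vanya ∩ Zubin ∩ Ines: 09:00-10:00, 12:00-13:30.
The first common window of at least 90 minutes is 12:00-13:30, so the earliest start is 12:00.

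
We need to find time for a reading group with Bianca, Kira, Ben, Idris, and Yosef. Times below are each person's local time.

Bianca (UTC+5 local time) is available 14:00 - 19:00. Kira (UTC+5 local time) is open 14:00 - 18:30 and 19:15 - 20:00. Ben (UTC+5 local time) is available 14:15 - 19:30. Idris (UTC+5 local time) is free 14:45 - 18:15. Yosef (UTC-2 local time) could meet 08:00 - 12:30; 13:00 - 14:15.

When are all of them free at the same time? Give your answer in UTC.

Bianca in UTC: 09:00-14:00 (subtract 5h to convert from UTC+5).
Kira in UTC: 09:00-13:30, 14:15-15:00 (subtract 5h to convert from UTC+5).
Ben in UTC: 09:15-14:30 (subtract 5h to convert from UTC+5).
Idris in UTC: 09:45-13:15 (subtract 5h to convert from UTC+5).
Yosef in UTC: 10:00-14:30, 15:00-16:15 (add 2h to convert from UTC-2).
Bianca ∩ Kira: 09:00-13:30.
Bianca ∩ Kira ∩ Ben: 09:15-13:30.
Bianca ∩ Kira ∩ Ben ∩ Idris: 09:45-13:15.
Bianca ∩ Kira ∩ Ben ∩ Idris ∩ Yosef: 10:00-13:15.
So the common availability across everyone is 10:00-13:15.

10:00-13:15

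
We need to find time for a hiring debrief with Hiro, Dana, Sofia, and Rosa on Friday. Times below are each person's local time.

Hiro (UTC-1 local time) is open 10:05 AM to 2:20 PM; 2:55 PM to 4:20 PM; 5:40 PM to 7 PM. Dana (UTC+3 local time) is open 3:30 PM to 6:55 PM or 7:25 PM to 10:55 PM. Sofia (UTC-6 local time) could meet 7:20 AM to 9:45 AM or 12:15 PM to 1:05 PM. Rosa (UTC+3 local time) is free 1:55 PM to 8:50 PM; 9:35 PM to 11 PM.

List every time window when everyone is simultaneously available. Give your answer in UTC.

Hiro in UTC: 11:05-15:20, 15:55-17:20, 18:40-20:00 (add 1h to convert from UTC-1).
Dana in UTC: 12:30-15:55, 16:25-19:55 (subtract 3h to convert from UTC+3).
Sofia in UTC: 13:20-15:45, 18:15-19:05 (add 6h to convert from UTC-6).
Rosa in UTC: 10:55-17:50, 18:35-20:00 (subtract 3h to convert from UTC+3).
Hiro ∩ Dana: 12:30-15:20, 16:25-17:20, 18:40-19:55.
Hiro ∩ Dana ∩ Sofia: 13:20-15:20, 18:40-19:05.
Hiro ∩ Dana ∩ Sofia ∩ Rosa: 13:20-15:20, 18:40-19:05.

13:20-15:20, 18:40-19:05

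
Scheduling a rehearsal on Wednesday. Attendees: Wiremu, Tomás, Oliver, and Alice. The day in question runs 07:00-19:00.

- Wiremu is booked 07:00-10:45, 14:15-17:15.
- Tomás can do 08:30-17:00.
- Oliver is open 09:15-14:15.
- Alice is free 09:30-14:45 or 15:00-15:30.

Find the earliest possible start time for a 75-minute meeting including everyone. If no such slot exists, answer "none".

Wiremu free: 10:45-14:15, 17:15-19:00 (invert busy blocks within the working day).
Tomás free: 08:30-17:00.
Oliver free: 09:15-14:15.
Alice free: 09:30-14:45, 15:00-15:30.
Wiremu ∩ Tomás: 10:45-14:15.
Wiremu ∩ Tomás ∩ Oliver: 10:45-14:15.
Wiremu ∩ Tomás ∩ Oliver ∩ Alice: 10:45-14:15.
The first common window of at least 75 minutes is 10:45-14:15, so the earliest start is 10:45.

10:45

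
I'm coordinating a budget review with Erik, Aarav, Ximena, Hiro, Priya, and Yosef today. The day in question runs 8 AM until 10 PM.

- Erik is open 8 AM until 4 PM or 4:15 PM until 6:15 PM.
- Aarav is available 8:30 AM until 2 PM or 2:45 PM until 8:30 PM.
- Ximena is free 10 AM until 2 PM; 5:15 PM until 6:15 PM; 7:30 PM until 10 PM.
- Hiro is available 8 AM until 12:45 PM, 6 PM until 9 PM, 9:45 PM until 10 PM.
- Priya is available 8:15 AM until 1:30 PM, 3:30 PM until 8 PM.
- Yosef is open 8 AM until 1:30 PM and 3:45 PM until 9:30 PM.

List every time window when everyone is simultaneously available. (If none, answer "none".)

10:00-12:45, 18:00-18:15

Erik ∩ Aarav: 08:30-14:00, 14:45-16:00, 16:15-18:15.
Erik ∩ Aarav ∩ Ximena: 10:00-14:00, 17:15-18:15.
Erik ∩ Aarav ∩ Ximena ∩ Hiro: 10:00-12:45, 18:00-18:15.
Erik ∩ Aarav ∩ Ximena ∩ Hiro ∩ Priya: 10:00-12:45, 18:00-18:15.
Erik ∩ Aarav ∩ Ximena ∩ Hiro ∩ Priya ∩ Yosef: 10:00-12:45, 18:00-18:15.
So the common availability across everyone is 10:00-12:45, 18:00-18:15.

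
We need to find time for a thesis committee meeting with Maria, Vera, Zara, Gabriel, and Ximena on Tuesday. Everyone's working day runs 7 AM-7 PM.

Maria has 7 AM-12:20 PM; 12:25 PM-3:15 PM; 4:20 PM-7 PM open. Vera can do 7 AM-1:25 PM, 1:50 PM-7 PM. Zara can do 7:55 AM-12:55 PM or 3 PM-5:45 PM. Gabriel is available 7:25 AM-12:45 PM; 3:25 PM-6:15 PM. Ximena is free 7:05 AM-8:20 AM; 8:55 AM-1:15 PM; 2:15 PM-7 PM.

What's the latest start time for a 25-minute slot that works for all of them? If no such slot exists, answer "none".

Maria ∩ Vera: 07:00-12:20, 12:25-13:25, 13:50-15:15, 16:20-19:00.
Maria ∩ Vera ∩ Zara: 07:55-12:20, 12:25-12:55, 15:00-15:15, 16:20-17:45.
Maria ∩ Vera ∩ Zara ∩ Gabriel: 07:55-12:20, 12:25-12:45, 16:20-17:45.
Maria ∩ Vera ∩ Zara ∩ Gabriel ∩ Ximena: 07:55-08:20, 08:55-12:20, 12:25-12:45, 16:20-17:45.
The last common window of at least 25 minutes is 16:20-17:45; a 25-minute meeting can start as late as 17:20 and still end by 17:45.

17:20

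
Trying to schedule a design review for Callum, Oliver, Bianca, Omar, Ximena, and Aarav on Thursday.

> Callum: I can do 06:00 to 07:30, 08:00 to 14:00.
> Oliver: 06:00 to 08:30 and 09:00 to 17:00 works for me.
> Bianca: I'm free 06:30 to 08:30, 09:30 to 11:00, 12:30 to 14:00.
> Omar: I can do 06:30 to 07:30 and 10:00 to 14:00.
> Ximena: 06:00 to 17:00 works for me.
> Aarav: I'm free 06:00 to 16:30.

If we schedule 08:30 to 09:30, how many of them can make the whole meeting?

Callum, Ximena, and Aarav can make the full 08:30-09:30 slot — that's 3.

3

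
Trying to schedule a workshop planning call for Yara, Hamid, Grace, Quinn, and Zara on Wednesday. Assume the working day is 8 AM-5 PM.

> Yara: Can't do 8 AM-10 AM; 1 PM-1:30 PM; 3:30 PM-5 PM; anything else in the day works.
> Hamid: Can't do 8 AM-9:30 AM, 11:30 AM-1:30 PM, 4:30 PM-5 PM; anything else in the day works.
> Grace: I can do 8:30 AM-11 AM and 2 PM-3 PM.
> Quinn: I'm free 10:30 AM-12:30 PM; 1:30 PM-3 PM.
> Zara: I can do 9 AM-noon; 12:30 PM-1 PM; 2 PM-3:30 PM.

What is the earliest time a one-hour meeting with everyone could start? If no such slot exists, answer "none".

14:00

Yara free: 10:00-13:00, 13:30-15:30 (invert busy blocks within the working day).
Hamid free: 09:30-11:30, 13:30-16:30 (invert busy blocks within the working day).
Grace free: 08:30-11:00, 14:00-15:00.
Quinn free: 10:30-12:30, 13:30-15:00.
Zara free: 09:00-12:00, 12:30-13:00, 14:00-15:30.
Yara ∩ Hamid: 10:00-11:30, 13:30-15:30.
Yara ∩ Hamid ∩ Grace: 10:00-11:00, 14:00-15:00.
Yara ∩ Hamid ∩ Grace ∩ Quinn: 10:30-11:00, 14:00-15:00.
Yara ∩ Hamid ∩ Grace ∩ Quinn ∩ Zara: 10:30-11:00, 14:00-15:00.
So the common availability across everyone is 10:30-11:00, 14:00-15:00.
The first common window of at least 60 minutes is 14:00-15:00, so the earliest start is 14:00.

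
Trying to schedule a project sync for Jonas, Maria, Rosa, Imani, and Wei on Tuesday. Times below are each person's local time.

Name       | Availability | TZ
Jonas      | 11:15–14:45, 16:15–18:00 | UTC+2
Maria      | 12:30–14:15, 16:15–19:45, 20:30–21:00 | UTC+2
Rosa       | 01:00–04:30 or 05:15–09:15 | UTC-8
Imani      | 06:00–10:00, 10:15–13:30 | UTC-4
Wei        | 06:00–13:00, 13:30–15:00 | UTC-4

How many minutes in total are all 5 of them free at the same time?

Jonas in UTC: 09:15-12:45, 14:15-16:00 (subtract 2h to convert from UTC+2).
Maria in UTC: 10:30-12:15, 14:15-17:45, 18:30-19:00 (subtract 2h to convert from UTC+2).
Rosa in UTC: 09:00-12:30, 13:15-17:15 (add 8h to convert from UTC-8).
Imani in UTC: 10:00-14:00, 14:15-17:30 (add 4h to convert from UTC-4).
Wei in UTC: 10:00-17:00, 17:30-19:00 (add 4h to convert from UTC-4).
Jonas ∩ Maria: 10:30-12:15, 14:15-16:00.
Jonas ∩ Maria ∩ Rosa: 10:30-12:15, 14:15-16:00.
Jonas ∩ Maria ∩ Rosa ∩ Imani: 10:30-12:15, 14:15-16:00.
Jonas ∩ Maria ∩ Rosa ∩ Imani ∩ Wei: 10:30-12:15, 14:15-16:00.
Those are the intersection windows.
Summing the common windows: 105 + 105 = 210 minutes.

210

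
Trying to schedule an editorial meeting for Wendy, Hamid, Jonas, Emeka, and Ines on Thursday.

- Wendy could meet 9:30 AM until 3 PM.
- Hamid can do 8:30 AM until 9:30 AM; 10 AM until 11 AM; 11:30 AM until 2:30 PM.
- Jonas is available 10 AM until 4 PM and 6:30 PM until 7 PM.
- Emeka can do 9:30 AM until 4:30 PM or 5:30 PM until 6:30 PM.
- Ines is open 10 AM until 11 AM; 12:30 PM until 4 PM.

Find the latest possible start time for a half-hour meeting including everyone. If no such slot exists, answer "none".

14:00

Wendy ∩ Hamid: 10:00-11:00, 11:30-14:30.
Wendy ∩ Hamid ∩ Jonas: 10:00-11:00, 11:30-14:30.
Wendy ∩ Hamid ∩ Jonas ∩ Emeka: 10:00-11:00, 11:30-14:30.
Wendy ∩ Hamid ∩ Jonas ∩ Emeka ∩ Ines: 10:00-11:00, 12:30-14:30.
Those are the intersection windows.
The last common window of at least 30 minutes is 12:30-14:30; a 30-minute meeting can start as late as 14:00 and still end by 14:30.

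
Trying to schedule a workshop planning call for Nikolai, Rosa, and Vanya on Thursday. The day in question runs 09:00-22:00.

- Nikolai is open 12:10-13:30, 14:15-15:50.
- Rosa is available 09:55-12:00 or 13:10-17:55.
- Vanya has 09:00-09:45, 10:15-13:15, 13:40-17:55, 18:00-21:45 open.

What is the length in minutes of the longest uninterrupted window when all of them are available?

95

Nikolai ∩ Rosa: 13:10-13:30, 14:15-15:50.
Nikolai ∩ Rosa ∩ Vanya: 13:10-13:15, 14:15-15:50.
The longest is 14:15-15:50 at 95 minutes.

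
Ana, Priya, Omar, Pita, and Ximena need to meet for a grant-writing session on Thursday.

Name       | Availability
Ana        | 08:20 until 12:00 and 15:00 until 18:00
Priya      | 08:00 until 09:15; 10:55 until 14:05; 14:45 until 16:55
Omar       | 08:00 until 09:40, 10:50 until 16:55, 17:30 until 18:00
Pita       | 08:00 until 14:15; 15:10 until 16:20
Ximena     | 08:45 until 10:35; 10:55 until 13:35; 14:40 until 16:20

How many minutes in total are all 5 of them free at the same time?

Ana ∩ Priya: 08:20-09:15, 10:55-12:00, 15:00-16:55.
Ana ∩ Priya ∩ Omar: 08:20-09:15, 10:55-12:00, 15:00-16:55.
Ana ∩ Priya ∩ Omar ∩ Pita: 08:20-09:15, 10:55-12:00, 15:10-16:20.
Ana ∩ Priya ∩ Omar ∩ Pita ∩ Ximena: 08:45-09:15, 10:55-12:00, 15:10-16:20.
So the common availability across everyone is 08:45-09:15, 10:55-12:00, 15:10-16:20.
Summing the common windows: 30 + 65 + 70 = 165 minutes.

165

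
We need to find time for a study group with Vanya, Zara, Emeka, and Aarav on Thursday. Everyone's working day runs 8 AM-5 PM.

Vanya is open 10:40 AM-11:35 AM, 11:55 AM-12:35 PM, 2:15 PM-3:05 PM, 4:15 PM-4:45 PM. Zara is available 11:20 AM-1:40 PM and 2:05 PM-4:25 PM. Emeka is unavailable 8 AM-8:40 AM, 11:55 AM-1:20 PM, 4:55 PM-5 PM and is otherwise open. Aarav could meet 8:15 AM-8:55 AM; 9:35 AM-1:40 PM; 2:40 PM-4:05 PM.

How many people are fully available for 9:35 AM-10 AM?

Vanya free: 10:40-11:35, 11:55-12:35, 14:15-15:05, 16:15-16:45.
Zara free: 11:20-13:40, 14:05-16:25.
Emeka free: 08:40-11:55, 13:20-16:55 (invert busy blocks within the working day).
Aarav free: 08:15-08:55, 09:35-13:40, 14:40-16:05.
Emeka and Aarav can make the full 09:35-10:00 slot — that's 2.

2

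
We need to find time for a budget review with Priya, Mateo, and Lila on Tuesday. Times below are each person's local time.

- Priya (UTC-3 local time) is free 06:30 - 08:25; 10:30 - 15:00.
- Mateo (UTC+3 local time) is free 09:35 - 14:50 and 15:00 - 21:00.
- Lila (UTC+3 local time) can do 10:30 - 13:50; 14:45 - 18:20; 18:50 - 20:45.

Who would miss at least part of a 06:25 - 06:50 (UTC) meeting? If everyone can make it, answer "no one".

Lila, Mateo, Priya

Priya in UTC: 09:30-11:25, 13:30-18:00 (add 3h to convert from UTC-3).
Mateo in UTC: 06:35-11:50, 12:00-18:00 (subtract 3h to convert from UTC+3).
Lila in UTC: 07:30-10:50, 11:45-15:20, 15:50-17:45 (subtract 3h to convert from UTC+3).
Priya: not fully free for 06:25-06:50. Mateo: not fully free for 06:25-06:50. Lila: not fully free for 06:25-06:50.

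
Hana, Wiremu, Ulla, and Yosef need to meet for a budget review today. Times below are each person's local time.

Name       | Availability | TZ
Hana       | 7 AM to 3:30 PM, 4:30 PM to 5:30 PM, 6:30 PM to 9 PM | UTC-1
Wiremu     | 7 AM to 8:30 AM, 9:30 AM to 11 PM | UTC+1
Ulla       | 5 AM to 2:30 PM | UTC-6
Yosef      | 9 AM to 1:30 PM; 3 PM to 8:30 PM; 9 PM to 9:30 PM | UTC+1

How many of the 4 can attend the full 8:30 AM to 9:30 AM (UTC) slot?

Hana in UTC: 08:00-16:30, 17:30-18:30, 19:30-22:00 (add 1h to convert from UTC-1).
Wiremu in UTC: 06:00-07:30, 08:30-22:00 (subtract 1h to convert from UTC+1).
Ulla in UTC: 11:00-20:30 (add 6h to convert from UTC-6).
Yosef in UTC: 08:00-12:30, 14:00-19:30, 20:00-20:30 (subtract 1h to convert from UTC+1).
Hana, Wiremu, and Yosef can make the full 08:30-09:30 slot — that's 3.

3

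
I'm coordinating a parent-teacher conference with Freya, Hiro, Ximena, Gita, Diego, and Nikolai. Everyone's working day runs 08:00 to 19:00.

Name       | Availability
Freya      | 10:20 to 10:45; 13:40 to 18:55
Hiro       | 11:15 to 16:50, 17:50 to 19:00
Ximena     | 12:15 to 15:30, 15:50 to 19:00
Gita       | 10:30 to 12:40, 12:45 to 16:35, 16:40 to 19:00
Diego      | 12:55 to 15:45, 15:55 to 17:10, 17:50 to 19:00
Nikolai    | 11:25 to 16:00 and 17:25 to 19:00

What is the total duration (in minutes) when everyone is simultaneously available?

180

Freya ∩ Hiro: 13:40-16:50, 17:50-18:55.
Freya ∩ Hiro ∩ Ximena: 13:40-15:30, 15:50-16:50, 17:50-18:55.
Freya ∩ Hiro ∩ Ximena ∩ Gita: 13:40-15:30, 15:50-16:35, 16:40-16:50, 17:50-18:55.
Freya ∩ Hiro ∩ Ximena ∩ Gita ∩ Diego: 13:40-15:30, 15:55-16:35, 16:40-16:50, 17:50-18:55.
Freya ∩ Hiro ∩ Ximena ∩ Gita ∩ Diego ∩ Nikolai: 13:40-15:30, 15:55-16:00, 17:50-18:55.
So the common availability across everyone is 13:40-15:30, 15:55-16:00, 17:50-18:55.
Summing the common windows: 110 + 5 + 65 = 180 minutes.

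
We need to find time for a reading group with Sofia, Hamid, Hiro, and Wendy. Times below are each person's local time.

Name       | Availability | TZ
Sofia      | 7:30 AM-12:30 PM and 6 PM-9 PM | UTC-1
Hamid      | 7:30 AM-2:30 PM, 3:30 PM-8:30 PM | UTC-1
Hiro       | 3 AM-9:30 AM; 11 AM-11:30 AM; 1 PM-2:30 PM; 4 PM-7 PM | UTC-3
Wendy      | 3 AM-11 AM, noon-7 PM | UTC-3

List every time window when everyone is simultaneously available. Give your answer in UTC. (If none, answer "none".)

08:30-12:30, 19:00-21:30

Sofia in UTC: 08:30-13:30, 19:00-22:00 (add 1h to convert from UTC-1).
Hamid in UTC: 08:30-15:30, 16:30-21:30 (add 1h to convert from UTC-1).
Hiro in UTC: 06:00-12:30, 14:00-14:30, 16:00-17:30, 19:00-22:00 (add 3h to convert from UTC-3).
Wendy in UTC: 06:00-14:00, 15:00-22:00 (add 3h to convert from UTC-3).
Sofia ∩ Hamid: 08:30-13:30, 19:00-21:30.
Sofia ∩ Hamid ∩ Hiro: 08:30-12:30, 19:00-21:30.
Sofia ∩ Hamid ∩ Hiro ∩ Wendy: 08:30-12:30, 19:00-21:30.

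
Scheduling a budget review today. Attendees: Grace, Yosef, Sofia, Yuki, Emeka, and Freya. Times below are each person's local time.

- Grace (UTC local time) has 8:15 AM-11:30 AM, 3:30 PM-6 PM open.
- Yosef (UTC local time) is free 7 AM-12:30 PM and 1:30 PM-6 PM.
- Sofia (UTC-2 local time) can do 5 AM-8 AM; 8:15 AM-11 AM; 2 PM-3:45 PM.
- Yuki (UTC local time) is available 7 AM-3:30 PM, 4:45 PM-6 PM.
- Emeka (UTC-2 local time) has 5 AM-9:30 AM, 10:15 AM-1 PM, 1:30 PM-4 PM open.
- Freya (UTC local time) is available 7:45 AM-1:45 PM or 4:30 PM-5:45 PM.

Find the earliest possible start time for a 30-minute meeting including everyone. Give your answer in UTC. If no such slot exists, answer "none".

08:15

Grace in UTC: 08:15-11:30, 15:30-18:00.
Yosef in UTC: 07:00-12:30, 13:30-18:00.
Sofia in UTC: 07:00-10:00, 10:15-13:00, 16:00-17:45 (add 2h to convert from UTC-2).
Yuki in UTC: 07:00-15:30, 16:45-18:00.
Emeka in UTC: 07:00-11:30, 12:15-15:00, 15:30-18:00 (add 2h to convert from UTC-2).
Freya in UTC: 07:45-13:45, 16:30-17:45.
Grace ∩ Yosef: 08:15-11:30, 15:30-18:00.
Grace ∩ Yosef ∩ Sofia: 08:15-10:00, 10:15-11:30, 16:00-17:45.
Grace ∩ Yosef ∩ Sofia ∩ Yuki: 08:15-10:00, 10:15-11:30, 16:45-17:45.
Grace ∩ Yosef ∩ Sofia ∩ Yuki ∩ Emeka: 08:15-10:00, 10:15-11:30, 16:45-17:45.
Grace ∩ Yosef ∩ Sofia ∩ Yuki ∩ Emeka ∩ Freya: 08:15-10:00, 10:15-11:30, 16:45-17:45.
Those are the intersection windows.
The first common window of at least 30 minutes is 08:15-10:00, so the earliest start is 08:15.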